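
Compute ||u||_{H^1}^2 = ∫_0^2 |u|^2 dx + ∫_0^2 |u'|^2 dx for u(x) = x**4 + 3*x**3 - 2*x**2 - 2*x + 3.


||u||_{H^1}^2 = 55906/45

The H^1 norm (squared) on an interval (0, L) is
  ||u||_{H^1}^2 = ∫_0^L u(x)^2 dx + ∫_0^L u'(x)^2 dx.
Compute u'(x) = 4*x**3 + 9*x**2 - 4*x - 2.
Then u(x)^2 = x**8 + 6*x**7 + 5*x**6 - 16*x**5 - 2*x**4 + 26*x**3 - 8*x**2 - 12*x + 9 and u'(x)^2 = 16*x**6 + 72*x**5 + 49*x**4 - 88*x**3 - 20*x**2 + 16*x + 4.
Integrate each monomial from 0 to 2 using ∫_0^2 c·x^n dx = c·2^(n+1)/(n+1):
  ∫_0^2 u(x)^2 dx = ∫_0^2 (x^8 + 6*x^7 + 5*x^6 - 16*x^5 - 2*x^4 + 26*x^3 - 8*x^2 - 12*x + 9) dx. Term by term:
    ∫_0^2 x^8 dx = 512/9;  ∫_0^2 6*x^7 dx = 192;  ∫_0^2 5*x^6 dx = 640/7;
    ∫_0^2 -16*x^5 dx = -512/3;  ∫_0^2 -2*x^4 dx = -64/5;  ∫_0^2 26*x^3 dx = 104;
    ∫_0^2 -8*x^2 dx = -64/3;  ∫_0^2 -12*x dx = -24;  ∫_0^2 9 dx = 18.
  Sum: 512/9 + 192 + 640/7 − 512/3 − 64/5 + 104 − 64/3 − 24 + 18 = 73558/315.
  ∫_0^2 u'(x)^2 dx = ∫_0^2 (16*x^6 + 72*x^5 + 49*x^4 - 88*x^3 - 20*x^2 + 16*x + 4) dx. Term by term:
    ∫_0^2 16*x^6 dx = 2048/7;  ∫_0^2 72*x^5 dx = 768;  ∫_0^2 49*x^4 dx = 1568/5;
    ∫_0^2 -88*x^3 dx = -352;  ∫_0^2 -20*x^2 dx = -160/3;  ∫_0^2 16*x dx = 32;
    ∫_0^2 4 dx = 8.
  Sum: 2048/7 + 768 + 1568/5 − 352 − 160/3 + 32 + 8 = 105928/105.
Adding: ||u||_{H^1}^2 = 73558/315 + 105928/105 = 55906/45.


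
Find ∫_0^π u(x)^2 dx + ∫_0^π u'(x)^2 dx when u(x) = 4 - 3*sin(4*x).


||u||_{H^1(0,π)}^2 = 185*π/2

u'(x) = -12*cos(4*x).
Expand u² and (u')² and integrate term by term on (0, π), using: for integers n ≥ 1, ∫_0^π sin²(nx) dx = ∫_0^π cos²(nx) dx = π/2; for n ≠ n', ∫_0^π sin(nx)sin(n'x) dx = ∫_0^π cos(nx)cos(n'x) dx = 0; and by product-to-sum, ∫_0^π sin(nx)cos(n'x) dx = ½∫_0^π [sin((n+n')x) + sin((n−n')x)] dx, which is 0 when n+n' is even and 2n/(n²−n'²) when n+n' is odd (it need not vanish on (0, π)). For the constant mode: ∫_0^π 1 dx = π, ∫_0^π cos(nx) dx = 0, ∫_0^π sin(nx) dx = (1−(−1)^n)/n.
  u² squared terms: (4)²·∫1 dx = 16·π = 16*π;  (-3)²·∫sin(4x)² dx = 9·π/2 = 9*π/2.
  u² cross terms: 2·(4)·(-3)·∫1·sin(4x) dx = -24·(0) = 0.
  So ∫_0^π u² dx = 16*π + 9*π/2 + 0 = 41*π/2.
  (u')² squared terms: (-12)²·∫cos(4x)² dx = 144·π/2 = 72*π.
  So ∫_0^π (u')² dx = 72*π.
||u||_{H^1}^2 = (41*π/2) + (72*π) = 185*π/2.


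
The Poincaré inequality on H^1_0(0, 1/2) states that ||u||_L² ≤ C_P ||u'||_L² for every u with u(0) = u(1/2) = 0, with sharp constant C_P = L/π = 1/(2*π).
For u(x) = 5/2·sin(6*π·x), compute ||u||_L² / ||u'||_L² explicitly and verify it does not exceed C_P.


||u||_L² / ||u'||_L² = 1/(6*π) < C_P = 1/(2*π).

u(x) = 5/2·sin(6*π·x), so u'(x) = 15*π*cos(6*π*x).
Writing u(x) = A·sin(kπx/L) with A = 5/2 and k = 3, use ∫_0^L sin²(kπx/L) dx = L/2 and ∫_0^L cos²(kπx/L) dx = L/2.
u² = 25/4·sin²(6*π·x) and (u')² = 225*π^2·cos²(6*π·x), and each of sin², cos² integrates to L/2 = 1/4 over (0, 1/2).
∫_0^1/2 u² dx = 25/16, so ||u||_L² = 5/4.
∫_0^1/2 (u')² dx = 225*π^2/4, so ||u'||_L² = 15*π/2.
Ratio ||u||_L² / ||u'||_L² = 1/(6*π).
Sharp Poincaré constant on H^1_0(0, 1/2) is C_P = L/π = 1/(2*π), achieved by sin(2*π·x).
This is the k = 3 harmonic; the ratio L/(kπ) is strictly less than C_P = L/π, consistent with the sharp inequality ||u||_L² ≤ C_P ||u'||_L².


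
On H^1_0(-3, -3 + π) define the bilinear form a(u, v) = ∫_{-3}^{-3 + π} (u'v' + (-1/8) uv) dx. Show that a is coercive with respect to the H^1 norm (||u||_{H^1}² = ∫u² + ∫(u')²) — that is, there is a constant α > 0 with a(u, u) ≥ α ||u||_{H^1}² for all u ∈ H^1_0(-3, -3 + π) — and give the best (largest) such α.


α = 7/16

Coercivity of a(·,·) on H^1_0(-3, -3 + π) means a(u, u) ≥ α ||u||_{H^1}² for every u ∈ H^1_0.
The interval has length L = π, and Poincaré/coercivity depend only on L. Here a(u, u) = ∫(u')² + (-1/8)·∫u².
Here c = -1/8 < 0 with |c| < (π/L)² = 1, so coercivity still holds. The condition a(u,u) ≥ α||u||_{H^1}² reads (1−α)∫(u')² ≥ (α−c)∫u². Any admissible α is ≤ 1 (rapidly oscillating u have ∫u²/∫(u')² → 0), and α = 1 would force 0 ≥ (1−c)∫u², impossible since c < 1; so 1−α > 0. By the sharp Poincaré inequality on H^1_0 of an interval of length L, ∫(u')² ≥ (π/L)²∫u² with equality for the first sine mode sin(π(x−x₀)/L) (x₀ the left endpoint), so the inequality holds for all u iff (1−α)(π/L)² ≥ α − c, i.e. α ≤ ((π/L)² + c)/((π/L)² + 1) = (1 + c(L/π)²)/(1 + (L/π)²). (Direct route, valid since c ≤ 0: Poincaré gives c∫u² ≥ c(L/π)²∫(u')², so a(u,u) ≥ (1 + c(L/π)²)∫(u')², while ||u||_{H^1}² ≤ (1 + (L/π)²)∫(u')²; dividing yields the same α.) With (π/L)² = 1 and c = -1/8, the largest admissible constant is α = ((π/L)² + c)/((π/L)² + 1).
Simplifying, α = 7/16.


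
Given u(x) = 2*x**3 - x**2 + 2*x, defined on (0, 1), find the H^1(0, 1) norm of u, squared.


||u||_{H^1}^2 = 88/7

The H^1 norm (squared) on an interval (0, L) is
  ||u||_{H^1}^2 = ∫_0^L u(x)^2 dx + ∫_0^L u'(x)^2 dx.
Compute u'(x) = 6*x**2 - 2*x + 2.
Then u(x)^2 = 4*x**6 - 4*x**5 + 9*x**4 - 4*x**3 + 4*x**2 and u'(x)^2 = 36*x**4 - 24*x**3 + 28*x**2 - 8*x + 4.
Integrate each monomial from 0 to 1 using ∫_0^1 c·x^n dx = c·1^(n+1)/(n+1):
  ∫_0^1 u(x)^2 dx = ∫_0^1 (4*x^6 - 4*x^5 + 9*x^4 - 4*x^3 + 4*x^2) dx. Term by term:
    ∫_0^1 4*x^6 dx = 4/7;  ∫_0^1 -4*x^5 dx = -2/3;  ∫_0^1 9*x^4 dx = 9/5;
    ∫_0^1 -4*x^3 dx = -1;  ∫_0^1 4*x^2 dx = 4/3.
  Sum: 4/7 − 2/3 + 9/5 − 1 + 4/3 = 214/105.
  ∫_0^1 u'(x)^2 dx = ∫_0^1 (36*x^4 - 24*x^3 + 28*x^2 - 8*x + 4) dx. Term by term:
    ∫_0^1 36*x^4 dx = 36/5;  ∫_0^1 -24*x^3 dx = -6;  ∫_0^1 28*x^2 dx = 28/3;
    ∫_0^1 -8*x dx = -4;  ∫_0^1 4 dx = 4.
  Sum: 36/5 − 6 + 28/3 − 4 + 4 = 158/15.
Adding: ||u||_{H^1}^2 = 214/105 + 158/15 = 88/7.


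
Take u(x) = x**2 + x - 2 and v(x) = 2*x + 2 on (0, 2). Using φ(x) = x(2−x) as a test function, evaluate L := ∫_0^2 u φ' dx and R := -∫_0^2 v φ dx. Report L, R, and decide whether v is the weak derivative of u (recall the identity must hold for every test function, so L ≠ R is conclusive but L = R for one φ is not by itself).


LHS = -4, RHS = -16/3. No, v is not the weak derivative of u.

u(x) = x**2 + x - 2, classical derivative u'(x) = 2*x + 1.
φ(x) = x(2−x), so φ'(x) = 2 - 2*x.
Note φ(0) = φ(2) = 0, so the boundary term u·φ vanishes.
LHS = ∫_0^2 u(x) φ'(x) dx = ∫_0^2 (-2*x^3 + 6*x - 4) dx. Term by term:
  ∫_0^2 -2*x^3 dx = -8;  ∫_0^2 6*x dx = 12;  ∫_0^2 -4 dx = -8.
Sum: -8 + 12 − 8 = -4.
So LHS = -4.
∫_0^2 v(x) φ(x) dx = ∫_0^2 (-2*x^3 + 2*x^2 + 4*x) dx. Term by term:
  ∫_0^2 -2*x^3 dx = -8;  ∫_0^2 2*x^2 dx = 16/3;  ∫_0^2 4*x dx = 8.
Sum: -8 + 16/3 + 8 = 16/3.
So RHS = -∫_0^2 v(x) φ(x) dx = -16/3.
LHS − RHS = 4/3 ≠ 0, so the identity fails.
(For a valid weak derivative the identity must hold for EVERY test function, in particular this one. The failure shows v is NOT the weak derivative of u.)
Correct weak derivative would be u'(x) = 2*x + 1.


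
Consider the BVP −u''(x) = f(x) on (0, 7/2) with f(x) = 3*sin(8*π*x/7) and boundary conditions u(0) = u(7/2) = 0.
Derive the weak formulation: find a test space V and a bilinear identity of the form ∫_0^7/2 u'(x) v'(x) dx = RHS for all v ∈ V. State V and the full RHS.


V = H^1_0(0, 7/2) (so v(0) = v(7/2) = 0); weak form: ∫_0^7/2 u'v' dx = ∫_0^7/2 (3*sin(8*π*x/7)) v dx for all v ∈ V.

Multiply both sides by a test function v and integrate from 0 to 7/2:
  ∫_0^7/2 −u''(x) v(x) dx = ∫_0^7/2 f(x) v(x) dx.
Integrate the LHS by parts once:
  ∫_0^7/2 −u'' v dx = −[u'(x) v(x)]_0^7/2 + ∫_0^7/2 u'(x) v'(x) dx.
Thus ∫_0^7/2 u'(x) v'(x) dx = ∫_0^7/2 f(x) v(x) dx + [u'(x) v(x)]_0^7/2.
Choose V so that boundary terms are either known or forced to vanish.
u is Dirichlet: u(0) = u(7/2) = 0. Let V = H^1_0(0, 7/2); then v(0) = v(7/2) = 0, and [u' v]_0^7/2 = 0.
Weak formulation: find u (satisfying any essential BC) such that ∫_0^7/2 u'(x) v'(x) dx = ∫_0^7/2 f v dx for all v ∈ V.
Substituting f(x) = 3*sin(8*π*x/7), the right-hand side is ∫_0^7/2 (3*sin(8*π*x/7)) v dx.


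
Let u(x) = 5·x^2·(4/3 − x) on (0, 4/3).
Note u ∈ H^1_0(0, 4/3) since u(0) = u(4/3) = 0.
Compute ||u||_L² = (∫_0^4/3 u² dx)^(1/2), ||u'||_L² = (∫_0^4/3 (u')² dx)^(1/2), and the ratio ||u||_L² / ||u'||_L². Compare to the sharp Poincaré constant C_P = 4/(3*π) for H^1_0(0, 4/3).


||u||_L² / ||u'||_L² = 2*sqrt(14)/21 < C_P = 4/(3*π).

u(x) = 5·x^2·(4/3 − x), so u'(x) = 5*x*(8 - 9*x)/3.
u(x) = 5·x^2·(4/3 − x) vanishes at x = 0 and x = 4/3, so u ∈ H^1_0(0, 4/3). Differentiate via the product rule and integrate the resulting polynomials term by term.
  ∫_0^4/3 u² dx = ∫_0^4/3 (25*x^6 - 200*x^5/3 + 400*x^4/9) dx. Term by term:
    ∫_0^4/3 25*x^6 dx = 409600/15309;  ∫_0^4/3 -200*x^5/3 dx = -409600/6561;  ∫_0^4/3 400*x^4/9 dx = 81920/2187.
  Sum: 409600/15309 − 409600/6561 + 81920/2187 = 81920/45927.
  ∫_0^4/3 (u')² dx = ∫_0^4/3 (225*x^4 - 400*x^3 + 1600*x^2/9) dx. Term by term:
    ∫_0^4/3 225*x^4 dx = 5120/27;  ∫_0^4/3 -400*x^3 dx = -25600/81;  ∫_0^4/3 1600*x^2/9 dx = 102400/729.
  Sum: 5120/27 − 25600/81 + 102400/729 = 10240/729.
∫_0^4/3 u² dx = 81920/45927, so ||u||_L² = 128*sqrt(35)/567.
∫_0^4/3 (u')² dx = 10240/729, so ||u'||_L² = 32*sqrt(10)/27.
Ratio ||u||_L² / ||u'||_L² = 2*sqrt(14)/21.
Sharp Poincaré constant on H^1_0(0, 4/3) is C_P = L/π = 4/(3*π), achieved by sin(3*π/4·x).
A polynomial bump cannot attain the sharp Poincaré constant (only the first sine eigenfunction does), so the ratio is strictly less than C_P, consistent with ||u||_L² ≤ C_P ||u'||_L².


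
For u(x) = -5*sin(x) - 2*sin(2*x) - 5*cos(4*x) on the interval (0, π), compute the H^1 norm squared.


||u||_{H^1(0,π)}^2 = -340/3 + 495*π/2

u'(x) = 20*sin(4*x) - 5*cos(x) - 4*cos(2*x).
Expand u² and (u')² and integrate term by term on (0, π), using: for integers n ≥ 1, ∫_0^π sin²(nx) dx = ∫_0^π cos²(nx) dx = π/2; for n ≠ n', ∫_0^π sin(nx)sin(n'x) dx = ∫_0^π cos(nx)cos(n'x) dx = 0; and by product-to-sum, ∫_0^π sin(nx)cos(n'x) dx = ½∫_0^π [sin((n+n')x) + sin((n−n')x)] dx, which is 0 when n+n' is even and 2n/(n²−n'²) when n+n' is odd (it need not vanish on (0, π)).
  u² squared terms: (-5)²·∫cos(4x)² dx = 25·π/2 = 25*π/2;  (-5)²·∫sin(x)² dx = 25·π/2 = 25*π/2;  (-2)²·∫sin(2x)² dx = 4·π/2 = 2*π.
  u² cross terms: 2·(-5)·(-5)·∫cos(4x)·sin(x) dx = 50·(-2/15) = -20/3;  2·(-5)·(-2)·∫cos(4x)·sin(2x) dx = 20·(0) = 0;  2·(-5)·(-2)·∫sin(x)·sin(2x) dx = 20·(0) = 0.
  So ∫_0^π u² dx = 25*π/2 + 25*π/2 + 2*π − 20/3 + 0 + 0 = -20/3 + 27*π.
  (u')² squared terms: (-5)²·∫cos(x)² dx = 25·π/2 = 25*π/2;  (-4)²·∫cos(2x)² dx = 16·π/2 = 8*π;  (20)²·∫sin(4x)² dx = 400·π/2 = 200*π.
  (u')² cross terms: 2·(-5)·(-4)·∫cos(x)·cos(2x) dx = 40·(0) = 0;  2·(-5)·(20)·∫cos(x)·sin(4x) dx = -200·(8/15) = -320/3;  2·(-4)·(20)·∫cos(2x)·sin(4x) dx = -160·(0) = 0.
  So ∫_0^π (u')² dx = 25*π/2 + 8*π + 200*π + 0 − 320/3 + 0 = -320/3 + 441*π/2.
||u||_{H^1}^2 = (-20/3 + 27*π) + (-320/3 + 441*π/2) = -340/3 + 495*π/2.


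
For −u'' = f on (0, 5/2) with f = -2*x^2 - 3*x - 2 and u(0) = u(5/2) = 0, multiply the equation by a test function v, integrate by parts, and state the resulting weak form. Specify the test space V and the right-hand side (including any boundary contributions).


V = H^1_0(0, 5/2) (so v(0) = v(5/2) = 0); weak form: ∫_0^5/2 u'v' dx = ∫_0^5/2 (-2*x^2 - 3*x - 2) v dx for all v ∈ V.

Multiply both sides by a test function v and integrate from 0 to 5/2:
  ∫_0^5/2 −u''(x) v(x) dx = ∫_0^5/2 f(x) v(x) dx.
Integrate the LHS by parts once:
  ∫_0^5/2 −u'' v dx = −[u'(x) v(x)]_0^5/2 + ∫_0^5/2 u'(x) v'(x) dx.
Thus ∫_0^5/2 u'(x) v'(x) dx = ∫_0^5/2 f(x) v(x) dx + [u'(x) v(x)]_0^5/2.
Choose V so that boundary terms are either known or forced to vanish.
u is Dirichlet: u(0) = u(5/2) = 0. Let V = H^1_0(0, 5/2); then v(0) = v(5/2) = 0, and [u' v]_0^5/2 = 0.
Weak formulation: find u (satisfying any essential BC) such that ∫_0^5/2 u'(x) v'(x) dx = ∫_0^5/2 f v dx for all v ∈ V.
Substituting f(x) = -2*x^2 - 3*x - 2, the right-hand side is ∫_0^5/2 (-2*x^2 - 3*x - 2) v dx.


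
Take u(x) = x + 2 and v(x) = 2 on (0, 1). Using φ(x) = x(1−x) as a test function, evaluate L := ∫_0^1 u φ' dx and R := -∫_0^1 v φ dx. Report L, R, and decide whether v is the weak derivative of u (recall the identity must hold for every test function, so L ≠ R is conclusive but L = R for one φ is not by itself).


LHS = -1/6, RHS = -1/3. No, v is not the weak derivative of u.

u(x) = x + 2, classical derivative u'(x) = 1.
φ(x) = x(1−x), so φ'(x) = 1 - 2*x.
Note φ(0) = φ(1) = 0, so the boundary term u·φ vanishes.
LHS = ∫_0^1 u(x) φ'(x) dx = ∫_0^1 (-2*x^2 - 3*x + 2) dx. Term by term:
  ∫_0^1 -2*x^2 dx = -2/3;  ∫_0^1 -3*x dx = -3/2;  ∫_0^1 2 dx = 2.
Sum: -2/3 − 3/2 + 2 = -1/6.
So LHS = -1/6.
∫_0^1 v(x) φ(x) dx = ∫_0^1 (-2*x^2 + 2*x) dx. Term by term:
  ∫_0^1 -2*x^2 dx = -2/3;  ∫_0^1 2*x dx = 1.
Sum: -2/3 + 1 = 1/3.
So RHS = -∫_0^1 v(x) φ(x) dx = -1/3.
LHS − RHS = 1/6 ≠ 0, so the identity fails.
(For a valid weak derivative the identity must hold for EVERY test function, in particular this one. The failure shows v is NOT the weak derivative of u.)
Correct weak derivative would be u'(x) = 1.


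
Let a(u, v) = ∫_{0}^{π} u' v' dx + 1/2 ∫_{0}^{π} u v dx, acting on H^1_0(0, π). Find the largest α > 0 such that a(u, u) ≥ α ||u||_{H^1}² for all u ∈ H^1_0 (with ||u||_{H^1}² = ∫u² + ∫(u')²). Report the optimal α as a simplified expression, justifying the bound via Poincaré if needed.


α = 3/4

Coercivity of a(·,·) on H^1_0(0, π) means a(u, u) ≥ α ||u||_{H^1}² for every u ∈ H^1_0.
The interval has length L = π, and Poincaré/coercivity depend only on L. Here a(u, u) = ∫(u')² + (1/2)·∫u².
Here 0 < c = 1/2 < 1. The condition a(u,u) ≥ α||u||_{H^1}² reads (1−α)∫(u')² ≥ (α−c)∫u². Any admissible α is ≤ 1 (rapidly oscillating u have ∫u²/∫(u')² → 0), and α = 1 would force 0 ≥ (1−c)∫u², impossible since c < 1; so 1−α > 0. By the sharp Poincaré inequality on H^1_0 of an interval of length L, ∫(u')² ≥ (π/L)²∫u² with equality for the first sine mode sin(π(x−x₀)/L) (x₀ the left endpoint), so the inequality holds for all u iff (1−α)(π/L)² ≥ α − c, i.e. α ≤ ((π/L)² + c)/((π/L)² + 1) = (1 + c(L/π)²)/(1 + (L/π)²). With (π/L)² = 1 and c = 1/2, the largest admissible constant is α = ((π/L)² + c)/((π/L)² + 1).
Simplifying, α = 3/4.


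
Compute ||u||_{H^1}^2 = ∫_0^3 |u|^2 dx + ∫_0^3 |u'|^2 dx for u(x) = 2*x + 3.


||u||_{H^1}^2 = 129

The H^1 norm (squared) on an interval (0, L) is
  ||u||_{H^1}^2 = ∫_0^L u(x)^2 dx + ∫_0^L u'(x)^2 dx.
Compute u'(x) = 2.
Then u(x)^2 = 4*x**2 + 12*x + 9 and u'(x)^2 = 4.
Integrate each monomial from 0 to 3 using ∫_0^3 c·x^n dx = c·3^(n+1)/(n+1):
  ∫_0^3 u(x)^2 dx = ∫_0^3 (4*x^2 + 12*x + 9) dx. Term by term:
    ∫_0^3 4*x^2 dx = 36;  ∫_0^3 12*x dx = 54;  ∫_0^3 9 dx = 27.
  Sum: 36 + 54 + 27 = 117.
  ∫_0^3 u'(x)^2 dx = ∫_0^3 (4) dx. Term by term:
    ∫_0^3 4 dx = 12.
Adding: ||u||_{H^1}^2 = 117 + 12 = 129.


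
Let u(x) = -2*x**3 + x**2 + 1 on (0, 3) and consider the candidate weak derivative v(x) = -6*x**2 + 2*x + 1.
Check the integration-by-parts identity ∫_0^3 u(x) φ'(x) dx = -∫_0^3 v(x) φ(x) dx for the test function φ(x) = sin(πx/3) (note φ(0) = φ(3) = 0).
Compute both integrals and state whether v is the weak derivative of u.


LHS = -648/π^3 + 144/π, RHS = -648/π^3 + 138/π. No, v is not the weak derivative of u.

u(x) = -2*x**3 + x**2 + 1, classical derivative u'(x) = -6*x**2 + 2*x.
φ(x) = sin(πx/3), so φ'(x) = π*cos(π*x/3)/3.
Note φ(0) = φ(3) = 0, so the boundary term u·φ vanishes.
LHS = ∫_0^3 u(x) φ'(x) dx = ∫_0^3 (-2*π*x^3*cos(π*x/3)/3 + π*x^2*cos(π*x/3)/3 + π*cos(π*x/3)/3) dx. Term by term:
  ∫_0^3 π*cos(π*x/3)/3 dx = 0;  ∫_0^3 -2*π*x^3*cos(π*x/3)/3 dx = -648/π^3 + 162/π;  ∫_0^3 π*x^2*cos(π*x/3)/3 dx = -18/π.
Sum: 0 + -648/π^3 + 162/π − 18/π = -648/π^3 + 144/π.
So LHS = -648/π^3 + 144/π.
∫_0^3 v(x) φ(x) dx = ∫_0^3 (-6*x^2*sin(π*x/3) + 2*x*sin(π*x/3) + sin(π*x/3)) dx. Term by term:
  ∫_0^3 -6*x^2*sin(π*x/3) dx = -162/π + 648/π^3;  ∫_0^3 2*x*sin(π*x/3) dx = 18/π;  ∫_0^3 sin(π*x/3) dx = 6/π.
Sum: -162/π + 648/π^3 + 18/π + 6/π = -138/π + 648/π^3.
So RHS = -∫_0^3 v(x) φ(x) dx = -648/π^3 + 138/π.
LHS − RHS = 6/π ≠ 0, so the identity fails.
(For a valid weak derivative the identity must hold for EVERY test function, in particular this one. The failure shows v is NOT the weak derivative of u.)
Correct weak derivative would be u'(x) = -6*x**2 + 2*x.


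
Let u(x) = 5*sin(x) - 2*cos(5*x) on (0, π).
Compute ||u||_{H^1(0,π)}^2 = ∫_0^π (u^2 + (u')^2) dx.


||u||_{H^1(0,π)}^2 = 77*π

u'(x) = 10*sin(5*x) + 5*cos(x).
Expand u² and (u')² and integrate term by term on (0, π), using: for integers n ≥ 1, ∫_0^π sin²(nx) dx = ∫_0^π cos²(nx) dx = π/2; for n ≠ n', ∫_0^π sin(nx)sin(n'x) dx = ∫_0^π cos(nx)cos(n'x) dx = 0; and by product-to-sum, ∫_0^π sin(nx)cos(n'x) dx = ½∫_0^π [sin((n+n')x) + sin((n−n')x)] dx, which is 0 when n+n' is even and 2n/(n²−n'²) when n+n' is odd (it need not vanish on (0, π)).
  u² squared terms: (-2)²·∫cos(5x)² dx = 4·π/2 = 2*π;  (5)²·∫sin(x)² dx = 25·π/2 = 25*π/2.
  u² cross terms: 2·(-2)·(5)·∫cos(5x)·sin(x) dx = -20·(0) = 0.
  So ∫_0^π u² dx = 2*π + 25*π/2 + 0 = 29*π/2.
  (u')² squared terms: (5)²·∫cos(x)² dx = 25·π/2 = 25*π/2;  (10)²·∫sin(5x)² dx = 100·π/2 = 50*π.
  (u')² cross terms: 2·(5)·(10)·∫cos(x)·sin(5x) dx = 100·(0) = 0.
  So ∫_0^π (u')² dx = 25*π/2 + 50*π + 0 = 125*π/2.
||u||_{H^1}^2 = (29*π/2) + (125*π/2) = 77*π.


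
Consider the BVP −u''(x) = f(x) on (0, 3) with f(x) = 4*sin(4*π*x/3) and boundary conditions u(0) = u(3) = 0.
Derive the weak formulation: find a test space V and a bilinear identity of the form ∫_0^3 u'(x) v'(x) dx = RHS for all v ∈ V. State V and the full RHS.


V = H^1_0(0, 3) (so v(0) = v(3) = 0); weak form: ∫_0^3 u'v' dx = ∫_0^3 (4*sin(4*π*x/3)) v dx for all v ∈ V.

Multiply both sides by a test function v and integrate from 0 to 3:
  ∫_0^3 −u''(x) v(x) dx = ∫_0^3 f(x) v(x) dx.
Integrate the LHS by parts once:
  ∫_0^3 −u'' v dx = −[u'(x) v(x)]_0^3 + ∫_0^3 u'(x) v'(x) dx.
Thus ∫_0^3 u'(x) v'(x) dx = ∫_0^3 f(x) v(x) dx + [u'(x) v(x)]_0^3.
Choose V so that boundary terms are either known or forced to vanish.
u is Dirichlet: u(0) = u(3) = 0. Let V = H^1_0(0, 3); then v(0) = v(3) = 0, and [u' v]_0^3 = 0.
Weak formulation: find u (satisfying any essential BC) such that ∫_0^3 u'(x) v'(x) dx = ∫_0^3 f v dx for all v ∈ V.
Substituting f(x) = 4*sin(4*π*x/3), the right-hand side is ∫_0^3 (4*sin(4*π*x/3)) v dx.


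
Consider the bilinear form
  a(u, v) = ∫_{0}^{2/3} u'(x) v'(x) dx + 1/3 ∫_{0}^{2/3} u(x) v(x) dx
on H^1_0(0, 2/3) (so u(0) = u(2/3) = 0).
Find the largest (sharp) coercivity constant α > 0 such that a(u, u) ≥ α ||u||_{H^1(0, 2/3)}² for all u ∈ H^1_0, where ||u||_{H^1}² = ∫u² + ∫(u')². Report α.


α = (4 + 27*π^2)/(3*(4 + 9*π^2))

Coercivity of a(·,·) on H^1_0(0, 2/3) means a(u, u) ≥ α ||u||_{H^1}² for every u ∈ H^1_0.
The interval has length L = 2/3, and Poincaré/coercivity depend only on L. Here a(u, u) = ∫(u')² + (1/3)·∫u².
Here 0 < c = 1/3 < 1. The condition a(u,u) ≥ α||u||_{H^1}² reads (1−α)∫(u')² ≥ (α−c)∫u². Any admissible α is ≤ 1 (rapidly oscillating u have ∫u²/∫(u')² → 0), and α = 1 would force 0 ≥ (1−c)∫u², impossible since c < 1; so 1−α > 0. By the sharp Poincaré inequality on H^1_0 of an interval of length L, ∫(u')² ≥ (π/L)²∫u² with equality for the first sine mode sin(π(x−x₀)/L) (x₀ the left endpoint), so the inequality holds for all u iff (1−α)(π/L)² ≥ α − c, i.e. α ≤ ((π/L)² + c)/((π/L)² + 1) = (1 + c(L/π)²)/(1 + (L/π)²). With (π/L)² = 9*π^2/4 and c = 1/3, the largest admissible constant is α = ((π/L)² + c)/((π/L)² + 1).
Simplifying, α = (4 + 27*π^2)/(3*(4 + 9*π^2)).


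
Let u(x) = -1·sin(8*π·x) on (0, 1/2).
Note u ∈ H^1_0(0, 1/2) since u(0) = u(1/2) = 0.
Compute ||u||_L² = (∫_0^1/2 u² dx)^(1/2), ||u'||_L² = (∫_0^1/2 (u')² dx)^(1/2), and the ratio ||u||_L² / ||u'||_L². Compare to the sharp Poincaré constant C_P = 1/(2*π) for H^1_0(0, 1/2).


||u||_L² / ||u'||_L² = 1/(8*π) < C_P = 1/(2*π).

u(x) = -1·sin(8*π·x), so u'(x) = -8*π*cos(8*π*x).
Writing u(x) = A·sin(kπx/L) with A = -1 and k = 4, use ∫_0^L sin²(kπx/L) dx = L/2 and ∫_0^L cos²(kπx/L) dx = L/2.
u² = 1·sin²(8*π·x) and (u')² = 64*π^2·cos²(8*π·x), and each of sin², cos² integrates to L/2 = 1/4 over (0, 1/2).
∫_0^1/2 u² dx = 1/4, so ||u||_L² = 1/2.
∫_0^1/2 (u')² dx = 16*π^2, so ||u'||_L² = 4*π.
Ratio ||u||_L² / ||u'||_L² = 1/(8*π).
Sharp Poincaré constant on H^1_0(0, 1/2) is C_P = L/π = 1/(2*π), achieved by sin(2*π·x).
This is the k = 4 harmonic; the ratio L/(kπ) is strictly less than C_P = L/π, consistent with the sharp inequality ||u||_L² ≤ C_P ||u'||_L².


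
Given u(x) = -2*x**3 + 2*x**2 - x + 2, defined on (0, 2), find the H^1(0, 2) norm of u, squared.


||u||_{H^1}^2 = 11978/105

The H^1 norm (squared) on an interval (0, L) is
  ||u||_{H^1}^2 = ∫_0^L u(x)^2 dx + ∫_0^L u'(x)^2 dx.
Compute u'(x) = -6*x**2 + 4*x - 1.
Then u(x)^2 = 4*x**6 - 8*x**5 + 8*x**4 - 12*x**3 + 9*x**2 - 4*x + 4 and u'(x)^2 = 36*x**4 - 48*x**3 + 28*x**2 - 8*x + 1.
Integrate each monomial from 0 to 2 using ∫_0^2 c·x^n dx = c·2^(n+1)/(n+1):
  ∫_0^2 u(x)^2 dx = ∫_0^2 (4*x^6 - 8*x^5 + 8*x^4 - 12*x^3 + 9*x^2 - 4*x + 4) dx. Term by term:
    ∫_0^2 4*x^6 dx = 512/7;  ∫_0^2 -8*x^5 dx = -256/3;  ∫_0^2 8*x^4 dx = 256/5;
    ∫_0^2 -12*x^3 dx = -48;  ∫_0^2 9*x^2 dx = 24;  ∫_0^2 -4*x dx = -8;
    ∫_0^2 4 dx = 8.
  Sum: 512/7 − 256/3 + 256/5 − 48 + 24 − 8 + 8 = 1576/105.
  ∫_0^2 u'(x)^2 dx = ∫_0^2 (36*x^4 - 48*x^3 + 28*x^2 - 8*x + 1) dx. Term by term:
    ∫_0^2 36*x^4 dx = 1152/5;  ∫_0^2 -48*x^3 dx = -192;  ∫_0^2 28*x^2 dx = 224/3;
    ∫_0^2 -8*x dx = -16;  ∫_0^2 1 dx = 2.
  Sum: 1152/5 − 192 + 224/3 − 16 + 2 = 1486/15.
Adding: ||u||_{H^1}^2 = 1576/105 + 1486/15 = 11978/105.


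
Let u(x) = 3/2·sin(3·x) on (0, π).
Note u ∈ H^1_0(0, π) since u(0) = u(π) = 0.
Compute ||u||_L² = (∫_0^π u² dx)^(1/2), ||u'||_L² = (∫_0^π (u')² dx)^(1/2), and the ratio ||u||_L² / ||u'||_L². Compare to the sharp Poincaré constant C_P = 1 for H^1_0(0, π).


||u||_L² / ||u'||_L² = 1/3 < C_P = 1.

u(x) = 3/2·sin(3·x), so u'(x) = 9*cos(3*x)/2.
Writing u(x) = A·sin(kπx/L) with A = 3/2 and k = 3, use ∫_0^L sin²(kπx/L) dx = L/2 and ∫_0^L cos²(kπx/L) dx = L/2.
u² = 9/4·sin²(3·x) and (u')² = 81/4·cos²(3·x), and each of sin², cos² integrates to L/2 = π/2 over (0, π).
∫_0^π u² dx = 9*π/8, so ||u||_L² = 3*sqrt(2)*sqrt(π)/4.
∫_0^π (u')² dx = 81*π/8, so ||u'||_L² = 9*sqrt(2)*sqrt(π)/4.
Ratio ||u||_L² / ||u'||_L² = 1/3.
Sharp Poincaré constant on H^1_0(0, π) is C_P = L/π = 1, achieved by sin(x).
This is the k = 3 harmonic; the ratio L/(kπ) is strictly less than C_P = L/π, consistent with the sharp inequality ||u||_L² ≤ C_P ||u'||_L².


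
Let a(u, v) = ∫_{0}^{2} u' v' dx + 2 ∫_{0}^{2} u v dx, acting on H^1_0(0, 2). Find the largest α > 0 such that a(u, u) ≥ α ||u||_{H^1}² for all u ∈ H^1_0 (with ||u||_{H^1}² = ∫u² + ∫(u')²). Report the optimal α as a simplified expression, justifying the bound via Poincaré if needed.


α = 1

Coercivity of a(·,·) on H^1_0(0, 2) means a(u, u) ≥ α ||u||_{H^1}² for every u ∈ H^1_0.
The interval has length L = 2, and Poincaré/coercivity depend only on L. Here a(u, u) = ∫(u')² + (2)·∫u².
Here c = 2 ≥ 1, so a(u,u) = ∫(u')² + c∫u² ≥ ∫(u')² + ∫u² = ||u||_{H^1}², i.e. α = 1 works. No larger α is possible: a(u,u) ≥ α||u||_{H^1}² means (1−α)∫(u')² ≥ (α−c)∫u², and for the modes u_n = sin(nπ(x−x₀)/L) (x₀ the left endpoint) one has ∫u_n²/∫(u_n')² = (L/(nπ))² → 0, so a(u_n,u_n)/||u_n||_{H^1}² → 1. Hence the optimal constant is α = 1.
Therefore α = 1.


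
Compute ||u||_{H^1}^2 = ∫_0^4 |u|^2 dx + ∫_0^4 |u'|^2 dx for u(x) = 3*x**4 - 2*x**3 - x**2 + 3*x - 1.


||u||_{H^1}^2 = 43306264/105

The H^1 norm (squared) on an interval (0, L) is
  ||u||_{H^1}^2 = ∫_0^L u(x)^2 dx + ∫_0^L u'(x)^2 dx.
Compute u'(x) = 12*x**3 - 6*x**2 - 2*x + 3.
Then u(x)^2 = 9*x**8 - 12*x**7 - 2*x**6 + 22*x**5 - 17*x**4 - 2*x**3 + 11*x**2 - 6*x + 1 and u'(x)^2 = 144*x**6 - 144*x**5 - 12*x**4 + 96*x**3 - 32*x**2 - 12*x + 9.
Integrate each monomial from 0 to 4 using ∫_0^4 c·x^n dx = c·4^(n+1)/(n+1):
  ∫_0^4 u(x)^2 dx = ∫_0^4 (9*x^8 - 12*x^7 - 2*x^6 + 22*x^5 - 17*x^4 - 2*x^3 + 11*x^2 - 6*x + 1) dx. Term by term:
    ∫_0^4 9*x^8 dx = 262144;  ∫_0^4 -12*x^7 dx = -98304;  ∫_0^4 -2*x^6 dx = -32768/7;
    ∫_0^4 22*x^5 dx = 45056/3;  ∫_0^4 -17*x^4 dx = -17408/5;  ∫_0^4 -2*x^3 dx = -128;
    ∫_0^4 11*x^2 dx = 704/3;  ∫_0^4 -6*x dx = -48;  ∫_0^4 1 dx = 4.
  Sum: 262144 − 98304 − 32768/7 + 45056/3 − 17408/5 − 128 + 704/3 − 48 + 4 = 17929652/105.
  ∫_0^4 u'(x)^2 dx = ∫_0^4 (144*x^6 - 144*x^5 - 12*x^4 + 96*x^3 - 32*x^2 - 12*x + 9) dx. Term by term:
    ∫_0^4 144*x^6 dx = 2359296/7;  ∫_0^4 -144*x^5 dx = -98304;  ∫_0^4 -12*x^4 dx = -12288/5;
    ∫_0^4 96*x^3 dx = 6144;  ∫_0^4 -32*x^2 dx = -2048/3;  ∫_0^4 -12*x dx = -96;
    ∫_0^4 9 dx = 36.
  Sum: 2359296/7 − 98304 − 12288/5 + 6144 − 2048/3 − 96 + 36 = 25376612/105.
Adding: ||u||_{H^1}^2 = 17929652/105 + 25376612/105 = 43306264/105.


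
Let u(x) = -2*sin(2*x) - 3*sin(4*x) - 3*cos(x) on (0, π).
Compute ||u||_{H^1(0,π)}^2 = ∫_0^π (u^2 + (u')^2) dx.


||u||_{H^1(0,π)}^2 = 256/5 + 191*π/2

u'(x) = 3*sin(x) - 4*cos(2*x) - 12*cos(4*x).
Expand u² and (u')² and integrate term by term on (0, π), using: for integers n ≥ 1, ∫_0^π sin²(nx) dx = ∫_0^π cos²(nx) dx = π/2; for n ≠ n', ∫_0^π sin(nx)sin(n'x) dx = ∫_0^π cos(nx)cos(n'x) dx = 0; and by product-to-sum, ∫_0^π sin(nx)cos(n'x) dx = ½∫_0^π [sin((n+n')x) + sin((n−n')x)] dx, which is 0 when n+n' is even and 2n/(n²−n'²) when n+n' is odd (it need not vanish on (0, π)).
  u² squared terms: (-3)²·∫cos(x)² dx = 9·π/2 = 9*π/2;  (-3)²·∫sin(4x)² dx = 9·π/2 = 9*π/2;  (-2)²·∫sin(2x)² dx = 4·π/2 = 2*π.
  u² cross terms: 2·(-3)·(-3)·∫cos(x)·sin(4x) dx = 18·(8/15) = 48/5;  2·(-3)·(-2)·∫cos(x)·sin(2x) dx = 12·(4/3) = 16;  2·(-3)·(-2)·∫sin(4x)·sin(2x) dx = 12·(0) = 0.
  So ∫_0^π u² dx = 9*π/2 + 9*π/2 + 2*π + 48/5 + 16 + 0 = 128/5 + 11*π.
  (u')² squared terms: (-12)²·∫cos(4x)² dx = 144·π/2 = 72*π;  (-4)²·∫cos(2x)² dx = 16·π/2 = 8*π;  (3)²·∫sin(x)² dx = 9·π/2 = 9*π/2.
  (u')² cross terms: 2·(-12)·(-4)·∫cos(4x)·cos(2x) dx = 96·(0) = 0;  2·(-12)·(3)·∫cos(4x)·sin(x) dx = -72·(-2/15) = 48/5;  2·(-4)·(3)·∫cos(2x)·sin(x) dx = -24·(-2/3) = 16.
  So ∫_0^π (u')² dx = 72*π + 8*π + 9*π/2 + 0 + 48/5 + 16 = 128/5 + 169*π/2.
||u||_{H^1}^2 = (128/5 + 11*π) + (128/5 + 169*π/2) = 256/5 + 191*π/2.


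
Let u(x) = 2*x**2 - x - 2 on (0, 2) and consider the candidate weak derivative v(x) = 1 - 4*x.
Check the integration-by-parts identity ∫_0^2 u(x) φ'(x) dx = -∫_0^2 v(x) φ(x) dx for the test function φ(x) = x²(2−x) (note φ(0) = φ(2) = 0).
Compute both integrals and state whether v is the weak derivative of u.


LHS = -76/15, RHS = 76/15. No, v is not the weak derivative of u.

u(x) = 2*x**2 - x - 2, classical derivative u'(x) = 4*x - 1.
φ(x) = x²(2−x), so φ'(x) = x*(4 - 3*x).
Note φ(0) = φ(2) = 0, so the boundary term u·φ vanishes.
LHS = ∫_0^2 u(x) φ'(x) dx = ∫_0^2 (-6*x^4 + 11*x^3 + 2*x^2 - 8*x) dx. Term by term:
  ∫_0^2 -6*x^4 dx = -192/5;  ∫_0^2 11*x^3 dx = 44;  ∫_0^2 2*x^2 dx = 16/3;
  ∫_0^2 -8*x dx = -16.
Sum: -192/5 + 44 + 16/3 − 16 = -76/15.
So LHS = -76/15.
∫_0^2 v(x) φ(x) dx = ∫_0^2 (4*x^4 - 9*x^3 + 2*x^2) dx. Term by term:
  ∫_0^2 4*x^4 dx = 128/5;  ∫_0^2 -9*x^3 dx = -36;  ∫_0^2 2*x^2 dx = 16/3.
Sum: 128/5 − 36 + 16/3 = -76/15.
So RHS = -∫_0^2 v(x) φ(x) dx = 76/15.
LHS − RHS = -152/15 ≠ 0, so the identity fails.
(For a valid weak derivative the identity must hold for EVERY test function, in particular this one. The failure shows v is NOT the weak derivative of u.)
Correct weak derivative would be u'(x) = 4*x - 1.


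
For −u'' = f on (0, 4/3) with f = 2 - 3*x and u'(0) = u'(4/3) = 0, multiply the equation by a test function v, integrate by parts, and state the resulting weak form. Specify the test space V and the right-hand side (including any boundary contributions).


V = H^1(0, 4/3) (no boundary constraint on v; u is determined up to an additive constant); weak form: ∫_0^4/3 u'v' dx = ∫_0^4/3 (2 - 3*x) v dx for all v ∈ V.

Multiply both sides by a test function v and integrate from 0 to 4/3:
  ∫_0^4/3 −u''(x) v(x) dx = ∫_0^4/3 f(x) v(x) dx.
Integrate the LHS by parts once:
  ∫_0^4/3 −u'' v dx = −[u'(x) v(x)]_0^4/3 + ∫_0^4/3 u'(x) v'(x) dx.
Thus ∫_0^4/3 u'(x) v'(x) dx = ∫_0^4/3 f(x) v(x) dx + [u'(x) v(x)]_0^4/3.
Choose V so that boundary terms are either known or forced to vanish.
u has homogeneous Neumann: u'(0) = u'(4/3) = 0. So [u' v]_0^4/3 = 0·v(4/3) − 0·v(0) = 0 for any v; take V = H^1(0, 4/3).
Weak formulation: find u (satisfying any essential BC) such that ∫_0^4/3 u'(x) v'(x) dx = ∫_0^4/3 f v dx for all v ∈ V (homogeneous Neumann, so boundary terms vanish).
Substituting f(x) = 2 - 3*x, the right-hand side is ∫_0^4/3 (2 - 3*x) v dx.
Compatibility check (pure Neumann): taking v ≡ 1 ∈ V gives 0 = ∫_0^4/3 f dx + (0) − (0), i.e. ∫_0^4/3 f dx must equal u'(0) − u'(4/3) = 0. Indeed ∫_0^4/3 (2 - 3*x) dx = 0, so the data are compatible. The solution is then unique only up to an additive constant (fix it e.g. by requiring ∫_0^4/3 u dx = 0).


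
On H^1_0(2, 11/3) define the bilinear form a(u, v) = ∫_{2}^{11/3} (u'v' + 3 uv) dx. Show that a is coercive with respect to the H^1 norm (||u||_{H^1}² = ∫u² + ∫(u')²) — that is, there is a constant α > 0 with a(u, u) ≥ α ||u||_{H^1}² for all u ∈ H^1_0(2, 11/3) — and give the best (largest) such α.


α = 1

Coercivity of a(·,·) on H^1_0(2, 11/3) means a(u, u) ≥ α ||u||_{H^1}² for every u ∈ H^1_0.
The interval has length L = 5/3, and Poincaré/coercivity depend only on L. Here a(u, u) = ∫(u')² + (3)·∫u².
Here c = 3 ≥ 1, so a(u,u) = ∫(u')² + c∫u² ≥ ∫(u')² + ∫u² = ||u||_{H^1}², i.e. α = 1 works. No larger α is possible: a(u,u) ≥ α||u||_{H^1}² means (1−α)∫(u')² ≥ (α−c)∫u², and for the modes u_n = sin(nπ(x−x₀)/L) (x₀ the left endpoint) one has ∫u_n²/∫(u_n')² = (L/(nπ))² → 0, so a(u_n,u_n)/||u_n||_{H^1}² → 1. Hence the optimal constant is α = 1.
Therefore α = 1.


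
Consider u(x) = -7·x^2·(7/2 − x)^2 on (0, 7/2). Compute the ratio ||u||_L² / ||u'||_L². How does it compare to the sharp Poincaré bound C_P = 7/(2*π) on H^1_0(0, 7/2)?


||u||_L² / ||u'||_L² = 7*sqrt(3)/12 < C_P = 7/(2*π).

u(x) = -7·x^2·(7/2 − x)^2, so u'(x) = 7*x*(-8*x^2 + 42*x - 49)/2.
u(x) = -7·x^2·(7/2 − x)^2 vanishes at x = 0 and x = 7/2, so u ∈ H^1_0(0, 7/2). Differentiate via the product rule and integrate the resulting polynomials term by term.
  ∫_0^7/2 u² dx = ∫_0^7/2 (49*x^8 - 686*x^7 + 7203*x^6/2 - 16807*x^5/2 + 117649*x^4/16) dx. Term by term:
    ∫_0^7/2 49*x^8 dx = 1977326743/4608;  ∫_0^7/2 -686*x^7 dx = -1977326743/1024;  ∫_0^7/2 7203*x^6/2 dx = 847425747/256;
    ∫_0^7/2 -16807*x^5/2 dx = -1977326743/768;  ∫_0^7/2 117649*x^4/16 dx = 1977326743/2560.
  Sum: 1977326743/4608 − 1977326743/1024 + 847425747/256 − 1977326743/768 + 1977326743/2560 = 282475249/46080.
  ∫_0^7/2 (u')² dx = ∫_0^7/2 (784*x^6 - 8232*x^5 + 31213*x^4 - 50421*x^3 + 117649*x^2/4) dx. Term by term:
    ∫_0^7/2 784*x^6 dx = 5764801/8;  ∫_0^7/2 -8232*x^5 dx = -40353607/16;  ∫_0^7/2 31213*x^4 dx = 524596891/160;
    ∫_0^7/2 -50421*x^3 dx = -121060821/64;  ∫_0^7/2 117649*x^2/4 dx = 40353607/96.
  Sum: 5764801/8 − 40353607/16 + 524596891/160 − 121060821/64 + 40353607/96 = 5764801/960.
∫_0^7/2 u² dx = 282475249/46080, so ||u||_L² = 16807*sqrt(5)/480.
∫_0^7/2 (u')² dx = 5764801/960, so ||u'||_L² = 2401*sqrt(15)/120.
Ratio ||u||_L² / ||u'||_L² = 7*sqrt(3)/12.
Sharp Poincaré constant on H^1_0(0, 7/2) is C_P = L/π = 7/(2*π), achieved by sin(2*π/7·x).
A polynomial bump cannot attain the sharp Poincaré constant (only the first sine eigenfunction does), so the ratio is strictly less than C_P, consistent with ||u||_L² ≤ C_P ||u'||_L².


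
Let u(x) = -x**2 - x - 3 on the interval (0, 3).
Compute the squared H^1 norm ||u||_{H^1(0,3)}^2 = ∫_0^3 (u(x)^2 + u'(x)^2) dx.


||u||_{H^1}^2 = 2631/10

The H^1 norm (squared) on an interval (0, L) is
  ||u||_{H^1}^2 = ∫_0^L u(x)^2 dx + ∫_0^L u'(x)^2 dx.
Compute u'(x) = -2*x - 1.
Then u(x)^2 = x**4 + 2*x**3 + 7*x**2 + 6*x + 9 and u'(x)^2 = 4*x**2 + 4*x + 1.
Integrate each monomial from 0 to 3 using ∫_0^3 c·x^n dx = c·3^(n+1)/(n+1):
  ∫_0^3 u(x)^2 dx = ∫_0^3 (x^4 + 2*x^3 + 7*x^2 + 6*x + 9) dx. Term by term:
    ∫_0^3 x^4 dx = 243/5;  ∫_0^3 2*x^3 dx = 81/2;  ∫_0^3 7*x^2 dx = 63;
    ∫_0^3 6*x dx = 27;  ∫_0^3 9 dx = 27.
  Sum: 243/5 + 81/2 + 63 + 27 + 27 = 2061/10.
  ∫_0^3 u'(x)^2 dx = ∫_0^3 (4*x^2 + 4*x + 1) dx. Term by term:
    ∫_0^3 4*x^2 dx = 36;  ∫_0^3 4*x dx = 18;  ∫_0^3 1 dx = 3.
  Sum: 36 + 18 + 3 = 57.
Adding: ||u||_{H^1}^2 = 2061/10 + 57 = 2631/10.


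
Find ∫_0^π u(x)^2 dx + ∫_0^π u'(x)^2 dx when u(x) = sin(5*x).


||u||_{H^1(0,π)}^2 = 13*π

u'(x) = 5*cos(5*x).
Expand u² and (u')² and integrate term by term on (0, π), using: for integers n ≥ 1, ∫_0^π sin²(nx) dx = ∫_0^π cos²(nx) dx = π/2; for n ≠ n', ∫_0^π sin(nx)sin(n'x) dx = ∫_0^π cos(nx)cos(n'x) dx = 0; and by product-to-sum, ∫_0^π sin(nx)cos(n'x) dx = ½∫_0^π [sin((n+n')x) + sin((n−n')x)] dx, which is 0 when n+n' is even and 2n/(n²−n'²) when n+n' is odd (it need not vanish on (0, π)).
  u² squared terms: (1)²·∫sin(5x)² dx = 1·π/2 = π/2.
  So ∫_0^π u² dx = π/2.
  (u')² squared terms: (5)²·∫cos(5x)² dx = 25·π/2 = 25*π/2.
  So ∫_0^π (u')² dx = 25*π/2.
||u||_{H^1}^2 = (π/2) + (25*π/2) = 13*π.


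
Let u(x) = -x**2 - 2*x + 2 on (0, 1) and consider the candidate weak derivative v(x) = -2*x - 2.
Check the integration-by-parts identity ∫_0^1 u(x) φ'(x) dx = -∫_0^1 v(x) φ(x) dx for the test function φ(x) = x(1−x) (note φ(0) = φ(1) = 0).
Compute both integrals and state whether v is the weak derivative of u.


LHS = 1/2, RHS = 1/2. Yes, v = u' weakly.

u(x) = -x**2 - 2*x + 2, classical derivative u'(x) = -2*x - 2.
φ(x) = x(1−x), so φ'(x) = 1 - 2*x.
Note φ(0) = φ(1) = 0, so the boundary term u·φ vanishes.
LHS = ∫_0^1 u(x) φ'(x) dx = ∫_0^1 (2*x^3 + 3*x^2 - 6*x + 2) dx. Term by term:
  ∫_0^1 2*x^3 dx = 1/2;  ∫_0^1 3*x^2 dx = 1;  ∫_0^1 -6*x dx = -3;
  ∫_0^1 2 dx = 2.
Sum: 1/2 + 1 − 3 + 2 = 1/2.
So LHS = 1/2.
∫_0^1 v(x) φ(x) dx = ∫_0^1 (2*x^3 - 2*x) dx. Term by term:
  ∫_0^1 2*x^3 dx = 1/2;  ∫_0^1 -2*x dx = -1.
Sum: 1/2 − 1 = -1/2.
So RHS = -∫_0^1 v(x) φ(x) dx = 1/2.
LHS = RHS, so the identity holds for this test φ.
Moreover u is smooth here and v(x) = u'(x) = -2*x - 2 pointwise, so the identity holds for every test function. Hence v is the weak derivative of u.


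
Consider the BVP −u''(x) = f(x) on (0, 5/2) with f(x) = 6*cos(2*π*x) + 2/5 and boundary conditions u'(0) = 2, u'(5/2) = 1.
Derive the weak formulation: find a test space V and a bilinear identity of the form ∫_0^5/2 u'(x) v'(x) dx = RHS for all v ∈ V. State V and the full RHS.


V = H^1(0, 5/2) (v unrestricted at boundary; u is determined up to an additive constant); weak form: ∫_0^5/2 u'v' dx = ∫_0^5/2 (6*cos(2*π*x) + 2/5) v dx + v(5/2) − 2·v(0) for all v ∈ V.

Multiply both sides by a test function v and integrate from 0 to 5/2:
  ∫_0^5/2 −u''(x) v(x) dx = ∫_0^5/2 f(x) v(x) dx.
Integrate the LHS by parts once:
  ∫_0^5/2 −u'' v dx = −[u'(x) v(x)]_0^5/2 + ∫_0^5/2 u'(x) v'(x) dx.
Thus ∫_0^5/2 u'(x) v'(x) dx = ∫_0^5/2 f(x) v(x) dx + [u'(x) v(x)]_0^5/2.
Choose V so that boundary terms are either known or forced to vanish.
u has inhomogeneous Neumann u'(0) = 2, u'(5/2) = 1. [u' v]_0^5/2 = (1)·v(5/2) − (2)·v(0) = v(5/2) − 2·v(0). Take V = H^1(0, 5/2); boundary term becomes part of RHS.
Weak formulation: find u (satisfying any essential BC) such that ∫_0^5/2 u'(x) v'(x) dx = ∫_0^5/2 f v dx + v(5/2) − 2·v(0) for all v ∈ V (Neumann data are natural BCs: they enter the RHS as boundary terms).
Substituting f(x) = 6*cos(2*π*x) + 2/5, the right-hand side is ∫_0^5/2 (6*cos(2*π*x) + 2/5) v dx + v(5/2) − 2·v(0).
Compatibility check (pure Neumann): taking v ≡ 1 ∈ V gives 0 = ∫_0^5/2 f dx + (1) − (2), i.e. ∫_0^5/2 f dx must equal u'(0) − u'(5/2) = 1. Indeed ∫_0^5/2 (6*cos(2*π*x) + 2/5) dx = 1, so the data are compatible. The solution is then unique only up to an additive constant (fix it e.g. by requiring ∫_0^5/2 u dx = 0).


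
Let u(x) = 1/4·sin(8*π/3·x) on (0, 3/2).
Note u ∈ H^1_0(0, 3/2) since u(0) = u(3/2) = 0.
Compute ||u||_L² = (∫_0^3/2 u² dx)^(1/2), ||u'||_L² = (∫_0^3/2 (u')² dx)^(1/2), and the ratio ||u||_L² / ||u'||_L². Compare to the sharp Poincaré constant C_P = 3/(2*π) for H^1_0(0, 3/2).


||u||_L² / ||u'||_L² = 3/(8*π) < C_P = 3/(2*π).

u(x) = 1/4·sin(8*π/3·x), so u'(x) = 2*π*cos(8*π*x/3)/3.
Writing u(x) = A·sin(kπx/L) with A = 1/4 and k = 4, use ∫_0^L sin²(kπx/L) dx = L/2 and ∫_0^L cos²(kπx/L) dx = L/2.
u² = 1/16·sin²(8*π/3·x) and (u')² = 4*π^2/9·cos²(8*π/3·x), and each of sin², cos² integrates to L/2 = 3/4 over (0, 3/2).
∫_0^3/2 u² dx = 3/64, so ||u||_L² = sqrt(3)/8.
∫_0^3/2 (u')² dx = π^2/3, so ||u'||_L² = sqrt(3)*π/3.
Ratio ||u||_L² / ||u'||_L² = 3/(8*π).
Sharp Poincaré constant on H^1_0(0, 3/2) is C_P = L/π = 3/(2*π), achieved by sin(2*π/3·x).
This is the k = 4 harmonic; the ratio L/(kπ) is strictly less than C_P = L/π, consistent with the sharp inequality ||u||_L² ≤ C_P ||u'||_L².


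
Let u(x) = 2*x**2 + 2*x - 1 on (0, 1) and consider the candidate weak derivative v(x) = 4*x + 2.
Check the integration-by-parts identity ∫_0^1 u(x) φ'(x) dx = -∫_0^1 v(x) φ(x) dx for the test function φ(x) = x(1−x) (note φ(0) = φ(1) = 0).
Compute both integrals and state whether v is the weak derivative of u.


LHS = -2/3, RHS = -2/3. Yes, v = u' weakly.

u(x) = 2*x**2 + 2*x - 1, classical derivative u'(x) = 4*x + 2.
φ(x) = x(1−x), so φ'(x) = 1 - 2*x.
Note φ(0) = φ(1) = 0, so the boundary term u·φ vanishes.
LHS = ∫_0^1 u(x) φ'(x) dx = ∫_0^1 (-4*x^3 - 2*x^2 + 4*x - 1) dx. Term by term:
  ∫_0^1 -4*x^3 dx = -1;  ∫_0^1 -2*x^2 dx = -2/3;  ∫_0^1 4*x dx = 2;
  ∫_0^1 -1 dx = -1.
Sum: -1 − 2/3 + 2 − 1 = -2/3.
So LHS = -2/3.
∫_0^1 v(x) φ(x) dx = ∫_0^1 (-4*x^3 + 2*x^2 + 2*x) dx. Term by term:
  ∫_0^1 -4*x^3 dx = -1;  ∫_0^1 2*x^2 dx = 2/3;  ∫_0^1 2*x dx = 1.
Sum: -1 + 2/3 + 1 = 2/3.
So RHS = -∫_0^1 v(x) φ(x) dx = -2/3.
LHS = RHS, so the identity holds for this test φ.
Moreover u is smooth here and v(x) = u'(x) = 4*x + 2 pointwise, so the identity holds for every test function. Hence v is the weak derivative of u.


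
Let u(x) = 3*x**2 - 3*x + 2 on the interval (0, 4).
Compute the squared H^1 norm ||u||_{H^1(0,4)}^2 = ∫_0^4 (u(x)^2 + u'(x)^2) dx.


||u||_{H^1}^2 = 7876/5

The H^1 norm (squared) on an interval (0, L) is
  ||u||_{H^1}^2 = ∫_0^L u(x)^2 dx + ∫_0^L u'(x)^2 dx.
Compute u'(x) = 6*x - 3.
Then u(x)^2 = 9*x**4 - 18*x**3 + 21*x**2 - 12*x + 4 and u'(x)^2 = 36*x**2 - 36*x + 9.
Integrate each monomial from 0 to 4 using ∫_0^4 c·x^n dx = c·4^(n+1)/(n+1):
  ∫_0^4 u(x)^2 dx = ∫_0^4 (9*x^4 - 18*x^3 + 21*x^2 - 12*x + 4) dx. Term by term:
    ∫_0^4 9*x^4 dx = 9216/5;  ∫_0^4 -18*x^3 dx = -1152;  ∫_0^4 21*x^2 dx = 448;
    ∫_0^4 -12*x dx = -96;  ∫_0^4 4 dx = 16.
  Sum: 9216/5 − 1152 + 448 − 96 + 16 = 5296/5.
  ∫_0^4 u'(x)^2 dx = ∫_0^4 (36*x^2 - 36*x + 9) dx. Term by term:
    ∫_0^4 36*x^2 dx = 768;  ∫_0^4 -36*x dx = -288;  ∫_0^4 9 dx = 36.
  Sum: 768 − 288 + 36 = 516.
Adding: ||u||_{H^1}^2 = 5296/5 + 516 = 7876/5.
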